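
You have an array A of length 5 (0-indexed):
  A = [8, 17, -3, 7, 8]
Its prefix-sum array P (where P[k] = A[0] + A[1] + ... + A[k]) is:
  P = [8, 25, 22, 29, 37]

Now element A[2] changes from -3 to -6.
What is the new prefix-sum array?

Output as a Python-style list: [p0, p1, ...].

Change: A[2] -3 -> -6, delta = -3
P[k] for k < 2: unchanged (A[2] not included)
P[k] for k >= 2: shift by delta = -3
  P[0] = 8 + 0 = 8
  P[1] = 25 + 0 = 25
  P[2] = 22 + -3 = 19
  P[3] = 29 + -3 = 26
  P[4] = 37 + -3 = 34

Answer: [8, 25, 19, 26, 34]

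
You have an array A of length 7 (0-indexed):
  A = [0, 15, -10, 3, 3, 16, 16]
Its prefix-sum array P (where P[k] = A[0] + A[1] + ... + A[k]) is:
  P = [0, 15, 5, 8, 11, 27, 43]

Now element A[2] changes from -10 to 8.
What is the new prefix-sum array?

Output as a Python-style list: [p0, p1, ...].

Answer: [0, 15, 23, 26, 29, 45, 61]

Derivation:
Change: A[2] -10 -> 8, delta = 18
P[k] for k < 2: unchanged (A[2] not included)
P[k] for k >= 2: shift by delta = 18
  P[0] = 0 + 0 = 0
  P[1] = 15 + 0 = 15
  P[2] = 5 + 18 = 23
  P[3] = 8 + 18 = 26
  P[4] = 11 + 18 = 29
  P[5] = 27 + 18 = 45
  P[6] = 43 + 18 = 61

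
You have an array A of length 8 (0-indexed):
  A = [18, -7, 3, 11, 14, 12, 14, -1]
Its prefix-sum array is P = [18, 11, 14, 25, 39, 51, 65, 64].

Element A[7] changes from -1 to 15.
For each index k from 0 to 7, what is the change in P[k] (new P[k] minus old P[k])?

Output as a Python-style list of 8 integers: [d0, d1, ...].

Element change: A[7] -1 -> 15, delta = 16
For k < 7: P[k] unchanged, delta_P[k] = 0
For k >= 7: P[k] shifts by exactly 16
Delta array: [0, 0, 0, 0, 0, 0, 0, 16]

Answer: [0, 0, 0, 0, 0, 0, 0, 16]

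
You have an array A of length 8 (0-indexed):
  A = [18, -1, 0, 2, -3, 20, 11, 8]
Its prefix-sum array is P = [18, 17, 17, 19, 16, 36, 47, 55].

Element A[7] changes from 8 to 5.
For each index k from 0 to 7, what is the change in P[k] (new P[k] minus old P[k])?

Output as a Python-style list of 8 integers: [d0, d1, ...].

Element change: A[7] 8 -> 5, delta = -3
For k < 7: P[k] unchanged, delta_P[k] = 0
For k >= 7: P[k] shifts by exactly -3
Delta array: [0, 0, 0, 0, 0, 0, 0, -3]

Answer: [0, 0, 0, 0, 0, 0, 0, -3]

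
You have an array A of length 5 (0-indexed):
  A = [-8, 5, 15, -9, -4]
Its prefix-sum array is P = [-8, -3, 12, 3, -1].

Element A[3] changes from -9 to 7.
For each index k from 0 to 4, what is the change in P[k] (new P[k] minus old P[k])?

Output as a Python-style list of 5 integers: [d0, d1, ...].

Element change: A[3] -9 -> 7, delta = 16
For k < 3: P[k] unchanged, delta_P[k] = 0
For k >= 3: P[k] shifts by exactly 16
Delta array: [0, 0, 0, 16, 16]

Answer: [0, 0, 0, 16, 16]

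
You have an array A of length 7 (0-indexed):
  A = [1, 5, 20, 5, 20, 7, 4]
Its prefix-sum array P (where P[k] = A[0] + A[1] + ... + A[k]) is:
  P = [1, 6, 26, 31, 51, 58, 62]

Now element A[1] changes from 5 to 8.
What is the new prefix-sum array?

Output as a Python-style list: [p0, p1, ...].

Answer: [1, 9, 29, 34, 54, 61, 65]

Derivation:
Change: A[1] 5 -> 8, delta = 3
P[k] for k < 1: unchanged (A[1] not included)
P[k] for k >= 1: shift by delta = 3
  P[0] = 1 + 0 = 1
  P[1] = 6 + 3 = 9
  P[2] = 26 + 3 = 29
  P[3] = 31 + 3 = 34
  P[4] = 51 + 3 = 54
  P[5] = 58 + 3 = 61
  P[6] = 62 + 3 = 65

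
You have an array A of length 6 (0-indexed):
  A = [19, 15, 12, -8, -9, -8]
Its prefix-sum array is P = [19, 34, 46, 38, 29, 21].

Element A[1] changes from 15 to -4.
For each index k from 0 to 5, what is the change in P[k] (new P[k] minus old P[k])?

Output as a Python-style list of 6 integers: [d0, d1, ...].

Element change: A[1] 15 -> -4, delta = -19
For k < 1: P[k] unchanged, delta_P[k] = 0
For k >= 1: P[k] shifts by exactly -19
Delta array: [0, -19, -19, -19, -19, -19]

Answer: [0, -19, -19, -19, -19, -19]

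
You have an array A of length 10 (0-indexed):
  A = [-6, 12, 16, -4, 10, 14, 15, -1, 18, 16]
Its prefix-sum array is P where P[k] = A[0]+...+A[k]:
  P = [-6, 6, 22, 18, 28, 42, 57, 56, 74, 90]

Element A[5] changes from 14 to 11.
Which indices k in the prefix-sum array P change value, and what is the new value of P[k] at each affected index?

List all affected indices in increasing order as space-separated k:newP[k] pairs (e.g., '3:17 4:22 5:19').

P[k] = A[0] + ... + A[k]
P[k] includes A[5] iff k >= 5
Affected indices: 5, 6, ..., 9; delta = -3
  P[5]: 42 + -3 = 39
  P[6]: 57 + -3 = 54
  P[7]: 56 + -3 = 53
  P[8]: 74 + -3 = 71
  P[9]: 90 + -3 = 87

Answer: 5:39 6:54 7:53 8:71 9:87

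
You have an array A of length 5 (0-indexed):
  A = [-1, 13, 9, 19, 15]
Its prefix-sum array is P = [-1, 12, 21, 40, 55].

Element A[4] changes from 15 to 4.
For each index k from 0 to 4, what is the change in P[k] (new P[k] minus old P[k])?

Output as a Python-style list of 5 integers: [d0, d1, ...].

Element change: A[4] 15 -> 4, delta = -11
For k < 4: P[k] unchanged, delta_P[k] = 0
For k >= 4: P[k] shifts by exactly -11
Delta array: [0, 0, 0, 0, -11]

Answer: [0, 0, 0, 0, -11]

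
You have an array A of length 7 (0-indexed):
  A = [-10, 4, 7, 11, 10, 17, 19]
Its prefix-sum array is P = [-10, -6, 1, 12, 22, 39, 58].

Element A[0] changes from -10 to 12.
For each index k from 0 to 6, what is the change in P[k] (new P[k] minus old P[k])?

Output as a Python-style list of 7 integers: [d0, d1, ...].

Element change: A[0] -10 -> 12, delta = 22
For k < 0: P[k] unchanged, delta_P[k] = 0
For k >= 0: P[k] shifts by exactly 22
Delta array: [22, 22, 22, 22, 22, 22, 22]

Answer: [22, 22, 22, 22, 22, 22, 22]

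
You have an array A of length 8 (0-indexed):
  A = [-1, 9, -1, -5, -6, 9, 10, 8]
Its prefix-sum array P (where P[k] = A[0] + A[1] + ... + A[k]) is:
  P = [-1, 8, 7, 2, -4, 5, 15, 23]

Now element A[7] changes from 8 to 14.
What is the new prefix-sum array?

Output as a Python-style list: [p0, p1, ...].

Change: A[7] 8 -> 14, delta = 6
P[k] for k < 7: unchanged (A[7] not included)
P[k] for k >= 7: shift by delta = 6
  P[0] = -1 + 0 = -1
  P[1] = 8 + 0 = 8
  P[2] = 7 + 0 = 7
  P[3] = 2 + 0 = 2
  P[4] = -4 + 0 = -4
  P[5] = 5 + 0 = 5
  P[6] = 15 + 0 = 15
  P[7] = 23 + 6 = 29

Answer: [-1, 8, 7, 2, -4, 5, 15, 29]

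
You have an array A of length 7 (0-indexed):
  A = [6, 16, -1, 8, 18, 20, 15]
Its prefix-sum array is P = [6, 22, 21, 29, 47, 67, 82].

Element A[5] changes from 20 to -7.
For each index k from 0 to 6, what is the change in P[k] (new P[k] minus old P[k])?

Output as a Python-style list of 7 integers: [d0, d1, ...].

Answer: [0, 0, 0, 0, 0, -27, -27]

Derivation:
Element change: A[5] 20 -> -7, delta = -27
For k < 5: P[k] unchanged, delta_P[k] = 0
For k >= 5: P[k] shifts by exactly -27
Delta array: [0, 0, 0, 0, 0, -27, -27]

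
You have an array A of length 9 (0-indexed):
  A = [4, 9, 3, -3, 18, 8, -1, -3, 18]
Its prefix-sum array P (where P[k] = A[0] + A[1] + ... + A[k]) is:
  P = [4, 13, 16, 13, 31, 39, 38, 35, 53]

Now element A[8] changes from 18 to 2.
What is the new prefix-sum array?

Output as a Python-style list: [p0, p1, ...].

Answer: [4, 13, 16, 13, 31, 39, 38, 35, 37]

Derivation:
Change: A[8] 18 -> 2, delta = -16
P[k] for k < 8: unchanged (A[8] not included)
P[k] for k >= 8: shift by delta = -16
  P[0] = 4 + 0 = 4
  P[1] = 13 + 0 = 13
  P[2] = 16 + 0 = 16
  P[3] = 13 + 0 = 13
  P[4] = 31 + 0 = 31
  P[5] = 39 + 0 = 39
  P[6] = 38 + 0 = 38
  P[7] = 35 + 0 = 35
  P[8] = 53 + -16 = 37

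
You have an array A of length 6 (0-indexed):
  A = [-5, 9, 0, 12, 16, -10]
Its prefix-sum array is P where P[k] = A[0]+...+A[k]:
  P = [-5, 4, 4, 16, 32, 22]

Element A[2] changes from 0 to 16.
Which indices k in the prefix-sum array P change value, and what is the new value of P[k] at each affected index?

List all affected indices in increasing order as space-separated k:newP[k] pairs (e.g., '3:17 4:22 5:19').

Answer: 2:20 3:32 4:48 5:38

Derivation:
P[k] = A[0] + ... + A[k]
P[k] includes A[2] iff k >= 2
Affected indices: 2, 3, ..., 5; delta = 16
  P[2]: 4 + 16 = 20
  P[3]: 16 + 16 = 32
  P[4]: 32 + 16 = 48
  P[5]: 22 + 16 = 38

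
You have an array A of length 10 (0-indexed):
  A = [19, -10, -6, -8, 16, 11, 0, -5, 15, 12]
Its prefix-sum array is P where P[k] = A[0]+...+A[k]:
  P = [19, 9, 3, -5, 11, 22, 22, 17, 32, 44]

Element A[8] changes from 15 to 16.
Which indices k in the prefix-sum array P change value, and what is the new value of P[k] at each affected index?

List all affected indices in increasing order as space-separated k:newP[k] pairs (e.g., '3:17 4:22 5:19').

P[k] = A[0] + ... + A[k]
P[k] includes A[8] iff k >= 8
Affected indices: 8, 9, ..., 9; delta = 1
  P[8]: 32 + 1 = 33
  P[9]: 44 + 1 = 45

Answer: 8:33 9:45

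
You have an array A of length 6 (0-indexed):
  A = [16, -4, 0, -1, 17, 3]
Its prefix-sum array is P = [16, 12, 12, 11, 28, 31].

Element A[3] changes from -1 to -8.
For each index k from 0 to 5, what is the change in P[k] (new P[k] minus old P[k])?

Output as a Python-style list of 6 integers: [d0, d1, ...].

Element change: A[3] -1 -> -8, delta = -7
For k < 3: P[k] unchanged, delta_P[k] = 0
For k >= 3: P[k] shifts by exactly -7
Delta array: [0, 0, 0, -7, -7, -7]

Answer: [0, 0, 0, -7, -7, -7]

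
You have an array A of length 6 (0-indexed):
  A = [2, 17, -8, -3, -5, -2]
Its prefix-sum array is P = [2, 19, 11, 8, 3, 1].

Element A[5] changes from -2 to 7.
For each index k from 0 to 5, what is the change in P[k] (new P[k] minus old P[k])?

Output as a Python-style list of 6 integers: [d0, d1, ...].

Answer: [0, 0, 0, 0, 0, 9]

Derivation:
Element change: A[5] -2 -> 7, delta = 9
For k < 5: P[k] unchanged, delta_P[k] = 0
For k >= 5: P[k] shifts by exactly 9
Delta array: [0, 0, 0, 0, 0, 9]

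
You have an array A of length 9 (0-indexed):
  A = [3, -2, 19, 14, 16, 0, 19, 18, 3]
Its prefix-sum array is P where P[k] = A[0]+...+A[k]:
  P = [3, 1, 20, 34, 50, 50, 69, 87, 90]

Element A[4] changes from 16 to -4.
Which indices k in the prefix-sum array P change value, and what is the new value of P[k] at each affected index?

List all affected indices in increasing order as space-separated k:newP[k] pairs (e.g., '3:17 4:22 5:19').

P[k] = A[0] + ... + A[k]
P[k] includes A[4] iff k >= 4
Affected indices: 4, 5, ..., 8; delta = -20
  P[4]: 50 + -20 = 30
  P[5]: 50 + -20 = 30
  P[6]: 69 + -20 = 49
  P[7]: 87 + -20 = 67
  P[8]: 90 + -20 = 70

Answer: 4:30 5:30 6:49 7:67 8:70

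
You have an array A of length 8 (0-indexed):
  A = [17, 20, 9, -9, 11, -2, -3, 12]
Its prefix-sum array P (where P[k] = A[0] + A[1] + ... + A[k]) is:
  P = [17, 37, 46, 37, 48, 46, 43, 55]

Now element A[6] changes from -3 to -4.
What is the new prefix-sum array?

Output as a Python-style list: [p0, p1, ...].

Answer: [17, 37, 46, 37, 48, 46, 42, 54]

Derivation:
Change: A[6] -3 -> -4, delta = -1
P[k] for k < 6: unchanged (A[6] not included)
P[k] for k >= 6: shift by delta = -1
  P[0] = 17 + 0 = 17
  P[1] = 37 + 0 = 37
  P[2] = 46 + 0 = 46
  P[3] = 37 + 0 = 37
  P[4] = 48 + 0 = 48
  P[5] = 46 + 0 = 46
  P[6] = 43 + -1 = 42
  P[7] = 55 + -1 = 54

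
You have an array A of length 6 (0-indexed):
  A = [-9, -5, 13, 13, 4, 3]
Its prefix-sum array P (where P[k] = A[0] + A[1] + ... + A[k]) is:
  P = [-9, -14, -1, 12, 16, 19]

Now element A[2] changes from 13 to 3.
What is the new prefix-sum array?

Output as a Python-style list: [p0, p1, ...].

Change: A[2] 13 -> 3, delta = -10
P[k] for k < 2: unchanged (A[2] not included)
P[k] for k >= 2: shift by delta = -10
  P[0] = -9 + 0 = -9
  P[1] = -14 + 0 = -14
  P[2] = -1 + -10 = -11
  P[3] = 12 + -10 = 2
  P[4] = 16 + -10 = 6
  P[5] = 19 + -10 = 9

Answer: [-9, -14, -11, 2, 6, 9]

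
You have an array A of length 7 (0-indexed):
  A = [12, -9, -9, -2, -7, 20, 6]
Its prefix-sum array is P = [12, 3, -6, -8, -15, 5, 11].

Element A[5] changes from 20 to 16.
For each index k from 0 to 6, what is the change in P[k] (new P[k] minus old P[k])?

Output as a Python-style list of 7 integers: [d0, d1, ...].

Answer: [0, 0, 0, 0, 0, -4, -4]

Derivation:
Element change: A[5] 20 -> 16, delta = -4
For k < 5: P[k] unchanged, delta_P[k] = 0
For k >= 5: P[k] shifts by exactly -4
Delta array: [0, 0, 0, 0, 0, -4, -4]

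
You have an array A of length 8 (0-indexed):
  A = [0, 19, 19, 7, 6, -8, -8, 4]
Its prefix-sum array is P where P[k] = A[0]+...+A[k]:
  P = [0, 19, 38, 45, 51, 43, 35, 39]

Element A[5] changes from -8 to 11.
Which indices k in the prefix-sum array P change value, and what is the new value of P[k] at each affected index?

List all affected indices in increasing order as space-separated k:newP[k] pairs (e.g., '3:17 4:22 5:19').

P[k] = A[0] + ... + A[k]
P[k] includes A[5] iff k >= 5
Affected indices: 5, 6, ..., 7; delta = 19
  P[5]: 43 + 19 = 62
  P[6]: 35 + 19 = 54
  P[7]: 39 + 19 = 58

Answer: 5:62 6:54 7:58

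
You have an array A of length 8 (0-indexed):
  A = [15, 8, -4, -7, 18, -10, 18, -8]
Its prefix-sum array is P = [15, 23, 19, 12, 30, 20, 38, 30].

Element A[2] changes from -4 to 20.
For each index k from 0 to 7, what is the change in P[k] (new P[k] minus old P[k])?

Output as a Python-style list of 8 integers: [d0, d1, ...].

Answer: [0, 0, 24, 24, 24, 24, 24, 24]

Derivation:
Element change: A[2] -4 -> 20, delta = 24
For k < 2: P[k] unchanged, delta_P[k] = 0
For k >= 2: P[k] shifts by exactly 24
Delta array: [0, 0, 24, 24, 24, 24, 24, 24]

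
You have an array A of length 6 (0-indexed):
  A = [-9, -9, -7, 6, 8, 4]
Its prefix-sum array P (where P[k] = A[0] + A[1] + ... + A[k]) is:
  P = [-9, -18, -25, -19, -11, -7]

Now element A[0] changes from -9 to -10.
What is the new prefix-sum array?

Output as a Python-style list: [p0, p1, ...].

Change: A[0] -9 -> -10, delta = -1
P[k] for k < 0: unchanged (A[0] not included)
P[k] for k >= 0: shift by delta = -1
  P[0] = -9 + -1 = -10
  P[1] = -18 + -1 = -19
  P[2] = -25 + -1 = -26
  P[3] = -19 + -1 = -20
  P[4] = -11 + -1 = -12
  P[5] = -7 + -1 = -8

Answer: [-10, -19, -26, -20, -12, -8]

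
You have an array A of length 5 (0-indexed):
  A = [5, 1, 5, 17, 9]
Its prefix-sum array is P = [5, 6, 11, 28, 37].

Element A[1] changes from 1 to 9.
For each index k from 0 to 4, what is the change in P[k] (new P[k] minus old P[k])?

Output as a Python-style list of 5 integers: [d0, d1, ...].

Element change: A[1] 1 -> 9, delta = 8
For k < 1: P[k] unchanged, delta_P[k] = 0
For k >= 1: P[k] shifts by exactly 8
Delta array: [0, 8, 8, 8, 8]

Answer: [0, 8, 8, 8, 8]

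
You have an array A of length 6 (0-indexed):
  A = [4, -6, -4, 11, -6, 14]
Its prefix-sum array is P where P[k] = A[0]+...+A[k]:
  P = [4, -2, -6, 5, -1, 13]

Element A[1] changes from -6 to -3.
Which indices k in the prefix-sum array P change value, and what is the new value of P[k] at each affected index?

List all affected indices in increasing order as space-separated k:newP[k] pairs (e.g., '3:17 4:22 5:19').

Answer: 1:1 2:-3 3:8 4:2 5:16

Derivation:
P[k] = A[0] + ... + A[k]
P[k] includes A[1] iff k >= 1
Affected indices: 1, 2, ..., 5; delta = 3
  P[1]: -2 + 3 = 1
  P[2]: -6 + 3 = -3
  P[3]: 5 + 3 = 8
  P[4]: -1 + 3 = 2
  P[5]: 13 + 3 = 16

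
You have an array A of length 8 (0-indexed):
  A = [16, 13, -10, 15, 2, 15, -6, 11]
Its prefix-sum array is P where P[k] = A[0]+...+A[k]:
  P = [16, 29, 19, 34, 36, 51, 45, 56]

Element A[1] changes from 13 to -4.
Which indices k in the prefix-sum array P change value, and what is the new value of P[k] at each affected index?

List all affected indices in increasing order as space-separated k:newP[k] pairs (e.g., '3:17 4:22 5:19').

Answer: 1:12 2:2 3:17 4:19 5:34 6:28 7:39

Derivation:
P[k] = A[0] + ... + A[k]
P[k] includes A[1] iff k >= 1
Affected indices: 1, 2, ..., 7; delta = -17
  P[1]: 29 + -17 = 12
  P[2]: 19 + -17 = 2
  P[3]: 34 + -17 = 17
  P[4]: 36 + -17 = 19
  P[5]: 51 + -17 = 34
  P[6]: 45 + -17 = 28
  P[7]: 56 + -17 = 39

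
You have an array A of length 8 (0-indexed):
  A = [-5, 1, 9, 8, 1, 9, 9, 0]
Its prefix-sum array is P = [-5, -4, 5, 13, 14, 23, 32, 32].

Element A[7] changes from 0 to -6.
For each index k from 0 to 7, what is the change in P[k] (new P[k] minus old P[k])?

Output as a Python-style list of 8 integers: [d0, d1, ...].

Answer: [0, 0, 0, 0, 0, 0, 0, -6]

Derivation:
Element change: A[7] 0 -> -6, delta = -6
For k < 7: P[k] unchanged, delta_P[k] = 0
For k >= 7: P[k] shifts by exactly -6
Delta array: [0, 0, 0, 0, 0, 0, 0, -6]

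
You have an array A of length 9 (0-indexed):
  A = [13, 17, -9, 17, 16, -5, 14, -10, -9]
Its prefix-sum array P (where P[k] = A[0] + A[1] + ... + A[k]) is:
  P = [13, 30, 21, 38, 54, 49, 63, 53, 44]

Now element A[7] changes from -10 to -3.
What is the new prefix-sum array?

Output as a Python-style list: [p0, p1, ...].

Change: A[7] -10 -> -3, delta = 7
P[k] for k < 7: unchanged (A[7] not included)
P[k] for k >= 7: shift by delta = 7
  P[0] = 13 + 0 = 13
  P[1] = 30 + 0 = 30
  P[2] = 21 + 0 = 21
  P[3] = 38 + 0 = 38
  P[4] = 54 + 0 = 54
  P[5] = 49 + 0 = 49
  P[6] = 63 + 0 = 63
  P[7] = 53 + 7 = 60
  P[8] = 44 + 7 = 51

Answer: [13, 30, 21, 38, 54, 49, 63, 60, 51]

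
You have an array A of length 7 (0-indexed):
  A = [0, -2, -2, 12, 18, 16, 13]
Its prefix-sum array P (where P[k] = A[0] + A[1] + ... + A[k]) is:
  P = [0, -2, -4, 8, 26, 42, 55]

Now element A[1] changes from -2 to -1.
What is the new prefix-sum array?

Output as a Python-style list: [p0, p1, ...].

Change: A[1] -2 -> -1, delta = 1
P[k] for k < 1: unchanged (A[1] not included)
P[k] for k >= 1: shift by delta = 1
  P[0] = 0 + 0 = 0
  P[1] = -2 + 1 = -1
  P[2] = -4 + 1 = -3
  P[3] = 8 + 1 = 9
  P[4] = 26 + 1 = 27
  P[5] = 42 + 1 = 43
  P[6] = 55 + 1 = 56

Answer: [0, -1, -3, 9, 27, 43, 56]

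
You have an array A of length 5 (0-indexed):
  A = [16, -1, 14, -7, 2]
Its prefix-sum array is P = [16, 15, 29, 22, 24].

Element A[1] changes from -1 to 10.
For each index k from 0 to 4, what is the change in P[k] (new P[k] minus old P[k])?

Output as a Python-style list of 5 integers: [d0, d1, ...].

Answer: [0, 11, 11, 11, 11]

Derivation:
Element change: A[1] -1 -> 10, delta = 11
For k < 1: P[k] unchanged, delta_P[k] = 0
For k >= 1: P[k] shifts by exactly 11
Delta array: [0, 11, 11, 11, 11]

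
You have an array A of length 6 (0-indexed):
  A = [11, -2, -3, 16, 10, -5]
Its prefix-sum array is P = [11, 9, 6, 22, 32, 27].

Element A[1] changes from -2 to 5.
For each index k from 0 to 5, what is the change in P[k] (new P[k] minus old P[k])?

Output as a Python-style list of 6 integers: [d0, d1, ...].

Element change: A[1] -2 -> 5, delta = 7
For k < 1: P[k] unchanged, delta_P[k] = 0
For k >= 1: P[k] shifts by exactly 7
Delta array: [0, 7, 7, 7, 7, 7]

Answer: [0, 7, 7, 7, 7, 7]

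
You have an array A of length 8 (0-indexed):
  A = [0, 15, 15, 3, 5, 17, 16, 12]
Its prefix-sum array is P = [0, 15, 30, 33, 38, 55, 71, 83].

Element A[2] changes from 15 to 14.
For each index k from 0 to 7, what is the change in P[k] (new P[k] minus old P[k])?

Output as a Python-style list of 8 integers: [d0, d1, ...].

Answer: [0, 0, -1, -1, -1, -1, -1, -1]

Derivation:
Element change: A[2] 15 -> 14, delta = -1
For k < 2: P[k] unchanged, delta_P[k] = 0
For k >= 2: P[k] shifts by exactly -1
Delta array: [0, 0, -1, -1, -1, -1, -1, -1]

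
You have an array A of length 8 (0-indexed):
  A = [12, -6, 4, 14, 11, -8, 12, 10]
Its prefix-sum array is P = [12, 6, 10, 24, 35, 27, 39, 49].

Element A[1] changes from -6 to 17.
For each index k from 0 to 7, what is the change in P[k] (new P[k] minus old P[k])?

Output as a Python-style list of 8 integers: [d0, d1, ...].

Element change: A[1] -6 -> 17, delta = 23
For k < 1: P[k] unchanged, delta_P[k] = 0
For k >= 1: P[k] shifts by exactly 23
Delta array: [0, 23, 23, 23, 23, 23, 23, 23]

Answer: [0, 23, 23, 23, 23, 23, 23, 23]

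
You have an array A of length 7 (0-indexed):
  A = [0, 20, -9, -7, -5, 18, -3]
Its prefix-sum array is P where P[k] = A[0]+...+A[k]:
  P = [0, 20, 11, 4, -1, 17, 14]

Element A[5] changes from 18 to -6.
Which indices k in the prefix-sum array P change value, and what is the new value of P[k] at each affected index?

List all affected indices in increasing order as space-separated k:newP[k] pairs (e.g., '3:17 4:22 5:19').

P[k] = A[0] + ... + A[k]
P[k] includes A[5] iff k >= 5
Affected indices: 5, 6, ..., 6; delta = -24
  P[5]: 17 + -24 = -7
  P[6]: 14 + -24 = -10

Answer: 5:-7 6:-10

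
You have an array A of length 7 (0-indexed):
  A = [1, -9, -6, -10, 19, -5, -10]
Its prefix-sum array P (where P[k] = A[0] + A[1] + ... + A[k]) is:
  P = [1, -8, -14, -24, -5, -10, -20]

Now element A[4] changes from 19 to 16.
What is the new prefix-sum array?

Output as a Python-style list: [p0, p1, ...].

Change: A[4] 19 -> 16, delta = -3
P[k] for k < 4: unchanged (A[4] not included)
P[k] for k >= 4: shift by delta = -3
  P[0] = 1 + 0 = 1
  P[1] = -8 + 0 = -8
  P[2] = -14 + 0 = -14
  P[3] = -24 + 0 = -24
  P[4] = -5 + -3 = -8
  P[5] = -10 + -3 = -13
  P[6] = -20 + -3 = -23

Answer: [1, -8, -14, -24, -8, -13, -23]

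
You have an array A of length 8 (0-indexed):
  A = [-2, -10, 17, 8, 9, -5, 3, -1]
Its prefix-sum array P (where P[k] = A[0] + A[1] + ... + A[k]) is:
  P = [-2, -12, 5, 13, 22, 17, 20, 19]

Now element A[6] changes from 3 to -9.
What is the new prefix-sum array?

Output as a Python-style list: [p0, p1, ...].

Answer: [-2, -12, 5, 13, 22, 17, 8, 7]

Derivation:
Change: A[6] 3 -> -9, delta = -12
P[k] for k < 6: unchanged (A[6] not included)
P[k] for k >= 6: shift by delta = -12
  P[0] = -2 + 0 = -2
  P[1] = -12 + 0 = -12
  P[2] = 5 + 0 = 5
  P[3] = 13 + 0 = 13
  P[4] = 22 + 0 = 22
  P[5] = 17 + 0 = 17
  P[6] = 20 + -12 = 8
  P[7] = 19 + -12 = 7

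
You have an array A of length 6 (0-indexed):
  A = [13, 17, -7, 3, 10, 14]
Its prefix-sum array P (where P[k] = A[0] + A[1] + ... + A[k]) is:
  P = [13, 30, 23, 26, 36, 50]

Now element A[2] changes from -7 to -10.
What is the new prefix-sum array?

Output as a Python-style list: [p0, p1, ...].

Change: A[2] -7 -> -10, delta = -3
P[k] for k < 2: unchanged (A[2] not included)
P[k] for k >= 2: shift by delta = -3
  P[0] = 13 + 0 = 13
  P[1] = 30 + 0 = 30
  P[2] = 23 + -3 = 20
  P[3] = 26 + -3 = 23
  P[4] = 36 + -3 = 33
  P[5] = 50 + -3 = 47

Answer: [13, 30, 20, 23, 33, 47]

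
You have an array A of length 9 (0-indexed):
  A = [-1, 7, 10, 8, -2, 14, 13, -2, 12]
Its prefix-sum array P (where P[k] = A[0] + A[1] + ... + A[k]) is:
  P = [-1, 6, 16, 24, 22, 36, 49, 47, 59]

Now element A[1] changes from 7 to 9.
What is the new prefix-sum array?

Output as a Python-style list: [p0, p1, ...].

Answer: [-1, 8, 18, 26, 24, 38, 51, 49, 61]

Derivation:
Change: A[1] 7 -> 9, delta = 2
P[k] for k < 1: unchanged (A[1] not included)
P[k] for k >= 1: shift by delta = 2
  P[0] = -1 + 0 = -1
  P[1] = 6 + 2 = 8
  P[2] = 16 + 2 = 18
  P[3] = 24 + 2 = 26
  P[4] = 22 + 2 = 24
  P[5] = 36 + 2 = 38
  P[6] = 49 + 2 = 51
  P[7] = 47 + 2 = 49
  P[8] = 59 + 2 = 61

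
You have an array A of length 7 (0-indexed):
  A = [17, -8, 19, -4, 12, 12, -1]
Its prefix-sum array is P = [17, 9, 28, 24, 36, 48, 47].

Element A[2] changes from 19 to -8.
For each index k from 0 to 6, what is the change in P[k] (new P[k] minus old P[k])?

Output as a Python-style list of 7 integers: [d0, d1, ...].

Element change: A[2] 19 -> -8, delta = -27
For k < 2: P[k] unchanged, delta_P[k] = 0
For k >= 2: P[k] shifts by exactly -27
Delta array: [0, 0, -27, -27, -27, -27, -27]

Answer: [0, 0, -27, -27, -27, -27, -27]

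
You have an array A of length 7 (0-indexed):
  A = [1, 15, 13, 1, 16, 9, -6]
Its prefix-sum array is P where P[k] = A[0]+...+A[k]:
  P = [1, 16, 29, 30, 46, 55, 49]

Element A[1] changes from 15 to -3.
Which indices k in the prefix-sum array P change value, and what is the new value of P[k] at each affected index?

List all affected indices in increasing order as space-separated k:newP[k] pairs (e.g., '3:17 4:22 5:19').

Answer: 1:-2 2:11 3:12 4:28 5:37 6:31

Derivation:
P[k] = A[0] + ... + A[k]
P[k] includes A[1] iff k >= 1
Affected indices: 1, 2, ..., 6; delta = -18
  P[1]: 16 + -18 = -2
  P[2]: 29 + -18 = 11
  P[3]: 30 + -18 = 12
  P[4]: 46 + -18 = 28
  P[5]: 55 + -18 = 37
  P[6]: 49 + -18 = 31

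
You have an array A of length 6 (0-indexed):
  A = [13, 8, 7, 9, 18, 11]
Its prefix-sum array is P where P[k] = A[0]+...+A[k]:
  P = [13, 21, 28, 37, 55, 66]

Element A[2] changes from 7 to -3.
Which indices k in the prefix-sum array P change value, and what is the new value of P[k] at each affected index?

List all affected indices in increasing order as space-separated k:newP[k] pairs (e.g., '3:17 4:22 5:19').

P[k] = A[0] + ... + A[k]
P[k] includes A[2] iff k >= 2
Affected indices: 2, 3, ..., 5; delta = -10
  P[2]: 28 + -10 = 18
  P[3]: 37 + -10 = 27
  P[4]: 55 + -10 = 45
  P[5]: 66 + -10 = 56

Answer: 2:18 3:27 4:45 5:56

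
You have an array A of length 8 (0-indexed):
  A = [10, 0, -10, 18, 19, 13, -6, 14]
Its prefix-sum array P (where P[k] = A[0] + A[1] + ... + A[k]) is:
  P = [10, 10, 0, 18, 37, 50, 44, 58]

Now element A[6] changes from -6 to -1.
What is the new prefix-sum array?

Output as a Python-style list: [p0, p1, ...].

Answer: [10, 10, 0, 18, 37, 50, 49, 63]

Derivation:
Change: A[6] -6 -> -1, delta = 5
P[k] for k < 6: unchanged (A[6] not included)
P[k] for k >= 6: shift by delta = 5
  P[0] = 10 + 0 = 10
  P[1] = 10 + 0 = 10
  P[2] = 0 + 0 = 0
  P[3] = 18 + 0 = 18
  P[4] = 37 + 0 = 37
  P[5] = 50 + 0 = 50
  P[6] = 44 + 5 = 49
  P[7] = 58 + 5 = 63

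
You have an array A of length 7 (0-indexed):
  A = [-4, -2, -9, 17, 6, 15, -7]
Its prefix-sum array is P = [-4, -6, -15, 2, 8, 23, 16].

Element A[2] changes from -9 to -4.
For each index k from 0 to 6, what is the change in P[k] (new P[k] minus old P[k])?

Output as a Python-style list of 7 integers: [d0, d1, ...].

Answer: [0, 0, 5, 5, 5, 5, 5]

Derivation:
Element change: A[2] -9 -> -4, delta = 5
For k < 2: P[k] unchanged, delta_P[k] = 0
For k >= 2: P[k] shifts by exactly 5
Delta array: [0, 0, 5, 5, 5, 5, 5]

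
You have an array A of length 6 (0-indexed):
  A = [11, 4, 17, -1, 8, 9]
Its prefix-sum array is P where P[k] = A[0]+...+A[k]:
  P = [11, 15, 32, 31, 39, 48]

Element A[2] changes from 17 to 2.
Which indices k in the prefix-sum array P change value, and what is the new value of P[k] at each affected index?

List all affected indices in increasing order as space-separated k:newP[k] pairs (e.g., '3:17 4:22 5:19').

P[k] = A[0] + ... + A[k]
P[k] includes A[2] iff k >= 2
Affected indices: 2, 3, ..., 5; delta = -15
  P[2]: 32 + -15 = 17
  P[3]: 31 + -15 = 16
  P[4]: 39 + -15 = 24
  P[5]: 48 + -15 = 33

Answer: 2:17 3:16 4:24 5:33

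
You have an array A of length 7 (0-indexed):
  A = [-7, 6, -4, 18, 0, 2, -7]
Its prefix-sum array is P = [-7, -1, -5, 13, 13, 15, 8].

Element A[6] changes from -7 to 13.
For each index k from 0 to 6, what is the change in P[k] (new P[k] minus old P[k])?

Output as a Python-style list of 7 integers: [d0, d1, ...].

Element change: A[6] -7 -> 13, delta = 20
For k < 6: P[k] unchanged, delta_P[k] = 0
For k >= 6: P[k] shifts by exactly 20
Delta array: [0, 0, 0, 0, 0, 0, 20]

Answer: [0, 0, 0, 0, 0, 0, 20]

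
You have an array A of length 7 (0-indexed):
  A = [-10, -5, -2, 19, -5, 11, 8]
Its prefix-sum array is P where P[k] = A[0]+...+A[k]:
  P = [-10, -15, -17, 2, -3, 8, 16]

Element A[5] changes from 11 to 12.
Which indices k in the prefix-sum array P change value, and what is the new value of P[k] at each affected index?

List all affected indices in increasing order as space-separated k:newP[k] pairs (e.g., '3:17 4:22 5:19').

Answer: 5:9 6:17

Derivation:
P[k] = A[0] + ... + A[k]
P[k] includes A[5] iff k >= 5
Affected indices: 5, 6, ..., 6; delta = 1
  P[5]: 8 + 1 = 9
  P[6]: 16 + 1 = 17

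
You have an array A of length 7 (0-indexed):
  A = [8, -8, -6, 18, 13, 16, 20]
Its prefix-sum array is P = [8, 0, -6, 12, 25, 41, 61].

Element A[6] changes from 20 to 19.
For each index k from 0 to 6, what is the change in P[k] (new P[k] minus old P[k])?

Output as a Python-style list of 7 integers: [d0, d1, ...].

Answer: [0, 0, 0, 0, 0, 0, -1]

Derivation:
Element change: A[6] 20 -> 19, delta = -1
For k < 6: P[k] unchanged, delta_P[k] = 0
For k >= 6: P[k] shifts by exactly -1
Delta array: [0, 0, 0, 0, 0, 0, -1]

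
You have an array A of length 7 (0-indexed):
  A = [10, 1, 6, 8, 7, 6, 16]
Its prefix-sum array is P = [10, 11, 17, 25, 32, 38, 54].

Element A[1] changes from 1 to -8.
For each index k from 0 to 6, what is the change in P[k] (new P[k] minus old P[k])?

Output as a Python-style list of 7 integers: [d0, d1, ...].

Element change: A[1] 1 -> -8, delta = -9
For k < 1: P[k] unchanged, delta_P[k] = 0
For k >= 1: P[k] shifts by exactly -9
Delta array: [0, -9, -9, -9, -9, -9, -9]

Answer: [0, -9, -9, -9, -9, -9, -9]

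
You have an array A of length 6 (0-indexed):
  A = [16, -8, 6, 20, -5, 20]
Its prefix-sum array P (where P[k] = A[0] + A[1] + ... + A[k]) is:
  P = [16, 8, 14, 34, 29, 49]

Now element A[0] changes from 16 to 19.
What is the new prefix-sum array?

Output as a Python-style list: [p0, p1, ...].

Answer: [19, 11, 17, 37, 32, 52]

Derivation:
Change: A[0] 16 -> 19, delta = 3
P[k] for k < 0: unchanged (A[0] not included)
P[k] for k >= 0: shift by delta = 3
  P[0] = 16 + 3 = 19
  P[1] = 8 + 3 = 11
  P[2] = 14 + 3 = 17
  P[3] = 34 + 3 = 37
  P[4] = 29 + 3 = 32
  P[5] = 49 + 3 = 52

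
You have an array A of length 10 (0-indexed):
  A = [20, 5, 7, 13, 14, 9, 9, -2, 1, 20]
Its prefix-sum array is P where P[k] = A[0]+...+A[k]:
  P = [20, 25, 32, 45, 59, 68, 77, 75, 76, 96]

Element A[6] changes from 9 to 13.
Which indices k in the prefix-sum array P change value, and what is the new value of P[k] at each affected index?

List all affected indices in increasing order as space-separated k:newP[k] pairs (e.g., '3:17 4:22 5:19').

Answer: 6:81 7:79 8:80 9:100

Derivation:
P[k] = A[0] + ... + A[k]
P[k] includes A[6] iff k >= 6
Affected indices: 6, 7, ..., 9; delta = 4
  P[6]: 77 + 4 = 81
  P[7]: 75 + 4 = 79
  P[8]: 76 + 4 = 80
  P[9]: 96 + 4 = 100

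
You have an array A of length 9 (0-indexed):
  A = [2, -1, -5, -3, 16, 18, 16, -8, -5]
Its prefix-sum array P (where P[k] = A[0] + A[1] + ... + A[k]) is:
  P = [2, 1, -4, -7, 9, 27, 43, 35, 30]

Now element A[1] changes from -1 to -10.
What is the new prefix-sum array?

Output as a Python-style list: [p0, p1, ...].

Answer: [2, -8, -13, -16, 0, 18, 34, 26, 21]

Derivation:
Change: A[1] -1 -> -10, delta = -9
P[k] for k < 1: unchanged (A[1] not included)
P[k] for k >= 1: shift by delta = -9
  P[0] = 2 + 0 = 2
  P[1] = 1 + -9 = -8
  P[2] = -4 + -9 = -13
  P[3] = -7 + -9 = -16
  P[4] = 9 + -9 = 0
  P[5] = 27 + -9 = 18
  P[6] = 43 + -9 = 34
  P[7] = 35 + -9 = 26
  P[8] = 30 + -9 = 21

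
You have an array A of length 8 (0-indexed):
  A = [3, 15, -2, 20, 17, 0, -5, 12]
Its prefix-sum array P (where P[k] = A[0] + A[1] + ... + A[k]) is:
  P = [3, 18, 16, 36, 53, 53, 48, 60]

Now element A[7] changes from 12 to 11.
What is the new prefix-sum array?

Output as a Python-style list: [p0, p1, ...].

Change: A[7] 12 -> 11, delta = -1
P[k] for k < 7: unchanged (A[7] not included)
P[k] for k >= 7: shift by delta = -1
  P[0] = 3 + 0 = 3
  P[1] = 18 + 0 = 18
  P[2] = 16 + 0 = 16
  P[3] = 36 + 0 = 36
  P[4] = 53 + 0 = 53
  P[5] = 53 + 0 = 53
  P[6] = 48 + 0 = 48
  P[7] = 60 + -1 = 59

Answer: [3, 18, 16, 36, 53, 53, 48, 59]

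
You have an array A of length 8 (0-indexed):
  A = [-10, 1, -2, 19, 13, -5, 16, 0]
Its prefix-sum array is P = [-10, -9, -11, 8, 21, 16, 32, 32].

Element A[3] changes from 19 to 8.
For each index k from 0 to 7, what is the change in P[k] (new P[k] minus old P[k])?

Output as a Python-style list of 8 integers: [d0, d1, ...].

Element change: A[3] 19 -> 8, delta = -11
For k < 3: P[k] unchanged, delta_P[k] = 0
For k >= 3: P[k] shifts by exactly -11
Delta array: [0, 0, 0, -11, -11, -11, -11, -11]

Answer: [0, 0, 0, -11, -11, -11, -11, -11]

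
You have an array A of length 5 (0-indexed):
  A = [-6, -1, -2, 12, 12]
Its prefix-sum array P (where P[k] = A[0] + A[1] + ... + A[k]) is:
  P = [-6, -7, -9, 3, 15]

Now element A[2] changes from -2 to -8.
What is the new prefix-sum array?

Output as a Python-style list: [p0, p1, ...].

Answer: [-6, -7, -15, -3, 9]

Derivation:
Change: A[2] -2 -> -8, delta = -6
P[k] for k < 2: unchanged (A[2] not included)
P[k] for k >= 2: shift by delta = -6
  P[0] = -6 + 0 = -6
  P[1] = -7 + 0 = -7
  P[2] = -9 + -6 = -15
  P[3] = 3 + -6 = -3
  P[4] = 15 + -6 = 9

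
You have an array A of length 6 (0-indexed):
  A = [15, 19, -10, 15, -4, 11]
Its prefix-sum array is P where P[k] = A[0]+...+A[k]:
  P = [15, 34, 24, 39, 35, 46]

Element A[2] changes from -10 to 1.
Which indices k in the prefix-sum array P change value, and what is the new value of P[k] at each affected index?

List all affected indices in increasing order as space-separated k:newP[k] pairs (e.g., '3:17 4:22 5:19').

P[k] = A[0] + ... + A[k]
P[k] includes A[2] iff k >= 2
Affected indices: 2, 3, ..., 5; delta = 11
  P[2]: 24 + 11 = 35
  P[3]: 39 + 11 = 50
  P[4]: 35 + 11 = 46
  P[5]: 46 + 11 = 57

Answer: 2:35 3:50 4:46 5:57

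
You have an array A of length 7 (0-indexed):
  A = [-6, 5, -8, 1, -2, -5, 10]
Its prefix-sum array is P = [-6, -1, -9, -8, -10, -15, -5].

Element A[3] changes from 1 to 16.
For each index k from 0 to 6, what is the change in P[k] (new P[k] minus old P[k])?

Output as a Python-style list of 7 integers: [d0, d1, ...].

Element change: A[3] 1 -> 16, delta = 15
For k < 3: P[k] unchanged, delta_P[k] = 0
For k >= 3: P[k] shifts by exactly 15
Delta array: [0, 0, 0, 15, 15, 15, 15]

Answer: [0, 0, 0, 15, 15, 15, 15]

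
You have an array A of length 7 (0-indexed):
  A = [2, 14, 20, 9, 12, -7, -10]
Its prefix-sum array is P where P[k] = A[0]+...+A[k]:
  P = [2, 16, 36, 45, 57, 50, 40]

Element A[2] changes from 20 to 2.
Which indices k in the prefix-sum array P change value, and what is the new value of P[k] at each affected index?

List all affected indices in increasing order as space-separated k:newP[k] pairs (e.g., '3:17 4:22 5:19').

P[k] = A[0] + ... + A[k]
P[k] includes A[2] iff k >= 2
Affected indices: 2, 3, ..., 6; delta = -18
  P[2]: 36 + -18 = 18
  P[3]: 45 + -18 = 27
  P[4]: 57 + -18 = 39
  P[5]: 50 + -18 = 32
  P[6]: 40 + -18 = 22

Answer: 2:18 3:27 4:39 5:32 6:22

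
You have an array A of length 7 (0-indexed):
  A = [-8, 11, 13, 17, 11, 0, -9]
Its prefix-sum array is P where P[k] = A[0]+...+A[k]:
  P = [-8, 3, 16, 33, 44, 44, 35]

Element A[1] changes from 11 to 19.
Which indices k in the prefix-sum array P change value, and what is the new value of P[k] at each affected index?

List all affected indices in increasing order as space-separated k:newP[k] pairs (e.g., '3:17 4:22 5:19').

P[k] = A[0] + ... + A[k]
P[k] includes A[1] iff k >= 1
Affected indices: 1, 2, ..., 6; delta = 8
  P[1]: 3 + 8 = 11
  P[2]: 16 + 8 = 24
  P[3]: 33 + 8 = 41
  P[4]: 44 + 8 = 52
  P[5]: 44 + 8 = 52
  P[6]: 35 + 8 = 43

Answer: 1:11 2:24 3:41 4:52 5:52 6:43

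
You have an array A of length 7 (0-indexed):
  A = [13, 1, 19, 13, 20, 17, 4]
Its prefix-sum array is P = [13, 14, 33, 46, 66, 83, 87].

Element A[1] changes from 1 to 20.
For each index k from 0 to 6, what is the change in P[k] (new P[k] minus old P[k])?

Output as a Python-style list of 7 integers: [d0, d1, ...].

Answer: [0, 19, 19, 19, 19, 19, 19]

Derivation:
Element change: A[1] 1 -> 20, delta = 19
For k < 1: P[k] unchanged, delta_P[k] = 0
For k >= 1: P[k] shifts by exactly 19
Delta array: [0, 19, 19, 19, 19, 19, 19]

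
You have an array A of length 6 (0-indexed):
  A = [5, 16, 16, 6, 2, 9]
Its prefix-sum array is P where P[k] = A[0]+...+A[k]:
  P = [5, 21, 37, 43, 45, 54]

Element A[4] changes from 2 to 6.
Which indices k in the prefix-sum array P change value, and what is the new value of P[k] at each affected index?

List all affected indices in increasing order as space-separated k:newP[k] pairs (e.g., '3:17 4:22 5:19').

P[k] = A[0] + ... + A[k]
P[k] includes A[4] iff k >= 4
Affected indices: 4, 5, ..., 5; delta = 4
  P[4]: 45 + 4 = 49
  P[5]: 54 + 4 = 58

Answer: 4:49 5:58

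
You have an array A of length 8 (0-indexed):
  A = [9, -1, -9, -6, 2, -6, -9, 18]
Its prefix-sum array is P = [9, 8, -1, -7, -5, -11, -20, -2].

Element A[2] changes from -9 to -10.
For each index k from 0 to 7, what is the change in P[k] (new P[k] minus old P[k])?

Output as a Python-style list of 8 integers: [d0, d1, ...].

Element change: A[2] -9 -> -10, delta = -1
For k < 2: P[k] unchanged, delta_P[k] = 0
For k >= 2: P[k] shifts by exactly -1
Delta array: [0, 0, -1, -1, -1, -1, -1, -1]

Answer: [0, 0, -1, -1, -1, -1, -1, -1]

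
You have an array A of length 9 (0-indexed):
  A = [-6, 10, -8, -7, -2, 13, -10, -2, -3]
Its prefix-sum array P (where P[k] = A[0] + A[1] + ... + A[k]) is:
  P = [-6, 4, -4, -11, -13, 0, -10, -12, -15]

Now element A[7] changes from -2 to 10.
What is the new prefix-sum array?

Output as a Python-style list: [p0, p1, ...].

Answer: [-6, 4, -4, -11, -13, 0, -10, 0, -3]

Derivation:
Change: A[7] -2 -> 10, delta = 12
P[k] for k < 7: unchanged (A[7] not included)
P[k] for k >= 7: shift by delta = 12
  P[0] = -6 + 0 = -6
  P[1] = 4 + 0 = 4
  P[2] = -4 + 0 = -4
  P[3] = -11 + 0 = -11
  P[4] = -13 + 0 = -13
  P[5] = 0 + 0 = 0
  P[6] = -10 + 0 = -10
  P[7] = -12 + 12 = 0
  P[8] = -15 + 12 = -3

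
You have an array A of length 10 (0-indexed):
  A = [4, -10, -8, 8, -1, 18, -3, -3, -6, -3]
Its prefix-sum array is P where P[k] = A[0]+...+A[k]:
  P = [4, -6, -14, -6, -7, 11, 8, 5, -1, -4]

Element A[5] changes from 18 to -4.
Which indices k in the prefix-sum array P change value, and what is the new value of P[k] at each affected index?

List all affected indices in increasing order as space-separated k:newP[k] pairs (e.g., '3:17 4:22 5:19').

Answer: 5:-11 6:-14 7:-17 8:-23 9:-26

Derivation:
P[k] = A[0] + ... + A[k]
P[k] includes A[5] iff k >= 5
Affected indices: 5, 6, ..., 9; delta = -22
  P[5]: 11 + -22 = -11
  P[6]: 8 + -22 = -14
  P[7]: 5 + -22 = -17
  P[8]: -1 + -22 = -23
  P[9]: -4 + -22 = -26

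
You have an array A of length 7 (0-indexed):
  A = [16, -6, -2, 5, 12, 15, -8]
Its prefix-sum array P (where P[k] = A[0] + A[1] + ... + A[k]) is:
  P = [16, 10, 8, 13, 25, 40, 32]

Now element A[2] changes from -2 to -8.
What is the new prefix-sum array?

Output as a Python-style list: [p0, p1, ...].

Answer: [16, 10, 2, 7, 19, 34, 26]

Derivation:
Change: A[2] -2 -> -8, delta = -6
P[k] for k < 2: unchanged (A[2] not included)
P[k] for k >= 2: shift by delta = -6
  P[0] = 16 + 0 = 16
  P[1] = 10 + 0 = 10
  P[2] = 8 + -6 = 2
  P[3] = 13 + -6 = 7
  P[4] = 25 + -6 = 19
  P[5] = 40 + -6 = 34
  P[6] = 32 + -6 = 26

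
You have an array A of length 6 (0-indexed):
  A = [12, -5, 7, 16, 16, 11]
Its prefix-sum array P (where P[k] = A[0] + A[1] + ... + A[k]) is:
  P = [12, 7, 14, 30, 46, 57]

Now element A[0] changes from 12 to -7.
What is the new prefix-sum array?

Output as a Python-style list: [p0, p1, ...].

Answer: [-7, -12, -5, 11, 27, 38]

Derivation:
Change: A[0] 12 -> -7, delta = -19
P[k] for k < 0: unchanged (A[0] not included)
P[k] for k >= 0: shift by delta = -19
  P[0] = 12 + -19 = -7
  P[1] = 7 + -19 = -12
  P[2] = 14 + -19 = -5
  P[3] = 30 + -19 = 11
  P[4] = 46 + -19 = 27
  P[5] = 57 + -19 = 38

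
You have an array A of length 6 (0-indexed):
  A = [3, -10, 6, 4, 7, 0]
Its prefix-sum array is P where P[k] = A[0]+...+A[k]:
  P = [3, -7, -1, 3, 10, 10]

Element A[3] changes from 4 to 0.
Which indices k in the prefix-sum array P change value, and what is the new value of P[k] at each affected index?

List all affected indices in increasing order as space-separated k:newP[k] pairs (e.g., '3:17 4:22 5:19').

Answer: 3:-1 4:6 5:6

Derivation:
P[k] = A[0] + ... + A[k]
P[k] includes A[3] iff k >= 3
Affected indices: 3, 4, ..., 5; delta = -4
  P[3]: 3 + -4 = -1
  P[4]: 10 + -4 = 6
  P[5]: 10 + -4 = 6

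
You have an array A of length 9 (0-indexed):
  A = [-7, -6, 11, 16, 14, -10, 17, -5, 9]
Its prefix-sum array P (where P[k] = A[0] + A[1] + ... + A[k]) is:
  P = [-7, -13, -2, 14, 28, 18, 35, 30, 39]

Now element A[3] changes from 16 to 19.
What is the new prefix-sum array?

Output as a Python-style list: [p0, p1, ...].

Change: A[3] 16 -> 19, delta = 3
P[k] for k < 3: unchanged (A[3] not included)
P[k] for k >= 3: shift by delta = 3
  P[0] = -7 + 0 = -7
  P[1] = -13 + 0 = -13
  P[2] = -2 + 0 = -2
  P[3] = 14 + 3 = 17
  P[4] = 28 + 3 = 31
  P[5] = 18 + 3 = 21
  P[6] = 35 + 3 = 38
  P[7] = 30 + 3 = 33
  P[8] = 39 + 3 = 42

Answer: [-7, -13, -2, 17, 31, 21, 38, 33, 42]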